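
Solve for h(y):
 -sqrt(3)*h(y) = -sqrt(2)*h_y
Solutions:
 h(y) = C1*exp(sqrt(6)*y/2)


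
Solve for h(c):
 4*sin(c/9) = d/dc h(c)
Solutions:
 h(c) = C1 - 36*cos(c/9)


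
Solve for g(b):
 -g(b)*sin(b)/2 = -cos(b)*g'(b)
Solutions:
 g(b) = C1/sqrt(cos(b))


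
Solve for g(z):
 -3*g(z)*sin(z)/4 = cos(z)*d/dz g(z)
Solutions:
 g(z) = C1*cos(z)^(3/4)


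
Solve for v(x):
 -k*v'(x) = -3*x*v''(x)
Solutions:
 v(x) = C1 + x^(re(k)/3 + 1)*(C2*sin(log(x)*Abs(im(k))/3) + C3*cos(log(x)*im(k)/3))


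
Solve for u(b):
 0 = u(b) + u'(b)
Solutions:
 u(b) = C1*exp(-b)


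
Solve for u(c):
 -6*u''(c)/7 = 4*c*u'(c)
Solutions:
 u(c) = C1 + C2*erf(sqrt(21)*c/3)


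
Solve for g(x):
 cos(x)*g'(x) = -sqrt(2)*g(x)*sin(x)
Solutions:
 g(x) = C1*cos(x)^(sqrt(2))


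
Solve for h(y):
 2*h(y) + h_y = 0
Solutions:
 h(y) = C1*exp(-2*y)


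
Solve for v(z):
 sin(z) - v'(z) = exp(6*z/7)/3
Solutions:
 v(z) = C1 - 7*exp(6*z/7)/18 - cos(z)


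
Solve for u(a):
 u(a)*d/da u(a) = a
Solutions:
 u(a) = -sqrt(C1 + a^2)
 u(a) = sqrt(C1 + a^2)


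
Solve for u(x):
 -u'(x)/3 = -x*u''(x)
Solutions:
 u(x) = C1 + C2*x^(4/3)


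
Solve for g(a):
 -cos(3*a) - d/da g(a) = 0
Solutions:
 g(a) = C1 - sin(3*a)/3


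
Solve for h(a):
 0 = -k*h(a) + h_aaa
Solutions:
 h(a) = C1*exp(a*k^(1/3)) + C2*exp(a*k^(1/3)*(-1 + sqrt(3)*I)/2) + C3*exp(-a*k^(1/3)*(1 + sqrt(3)*I)/2)


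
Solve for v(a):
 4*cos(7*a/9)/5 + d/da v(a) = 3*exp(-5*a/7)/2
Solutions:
 v(a) = C1 - 36*sin(7*a/9)/35 - 21*exp(-5*a/7)/10


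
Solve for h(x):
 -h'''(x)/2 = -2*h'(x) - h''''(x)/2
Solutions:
 h(x) = C1 + C2*exp(x*((6*sqrt(78) + 53)^(-1/3) + 2 + (6*sqrt(78) + 53)^(1/3))/6)*sin(sqrt(3)*x*(-(6*sqrt(78) + 53)^(1/3) + (6*sqrt(78) + 53)^(-1/3))/6) + C3*exp(x*((6*sqrt(78) + 53)^(-1/3) + 2 + (6*sqrt(78) + 53)^(1/3))/6)*cos(sqrt(3)*x*(-(6*sqrt(78) + 53)^(1/3) + (6*sqrt(78) + 53)^(-1/3))/6) + C4*exp(x*(-(6*sqrt(78) + 53)^(1/3) - 1/(6*sqrt(78) + 53)^(1/3) + 1)/3)


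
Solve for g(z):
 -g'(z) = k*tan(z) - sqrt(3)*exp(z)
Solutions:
 g(z) = C1 + k*log(cos(z)) + sqrt(3)*exp(z)


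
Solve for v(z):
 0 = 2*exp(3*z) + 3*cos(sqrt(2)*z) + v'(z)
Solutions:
 v(z) = C1 - 2*exp(3*z)/3 - 3*sqrt(2)*sin(sqrt(2)*z)/2


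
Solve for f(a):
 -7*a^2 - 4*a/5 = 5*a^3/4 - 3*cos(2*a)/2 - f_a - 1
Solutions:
 f(a) = C1 + 5*a^4/16 + 7*a^3/3 + 2*a^2/5 - a - 3*sin(a)*cos(a)/2


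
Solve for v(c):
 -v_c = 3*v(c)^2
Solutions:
 v(c) = 1/(C1 + 3*c)


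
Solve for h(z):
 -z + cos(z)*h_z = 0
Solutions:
 h(z) = C1 + Integral(z/cos(z), z)


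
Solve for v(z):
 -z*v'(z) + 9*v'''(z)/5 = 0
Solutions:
 v(z) = C1 + Integral(C2*airyai(15^(1/3)*z/3) + C3*airybi(15^(1/3)*z/3), z)


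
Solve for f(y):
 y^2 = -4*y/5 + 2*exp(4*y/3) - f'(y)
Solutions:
 f(y) = C1 - y^3/3 - 2*y^2/5 + 3*exp(4*y/3)/2


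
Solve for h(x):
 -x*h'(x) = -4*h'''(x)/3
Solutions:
 h(x) = C1 + Integral(C2*airyai(6^(1/3)*x/2) + C3*airybi(6^(1/3)*x/2), x)


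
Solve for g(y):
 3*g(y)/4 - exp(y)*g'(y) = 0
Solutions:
 g(y) = C1*exp(-3*exp(-y)/4)


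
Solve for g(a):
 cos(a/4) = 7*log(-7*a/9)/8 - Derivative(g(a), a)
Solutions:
 g(a) = C1 + 7*a*log(-a)/8 - 7*a*log(3)/4 - 7*a/8 + 7*a*log(7)/8 - 4*sin(a/4)


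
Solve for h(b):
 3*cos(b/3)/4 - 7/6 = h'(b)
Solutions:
 h(b) = C1 - 7*b/6 + 9*sin(b/3)/4


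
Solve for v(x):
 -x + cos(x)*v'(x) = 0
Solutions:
 v(x) = C1 + Integral(x/cos(x), x)


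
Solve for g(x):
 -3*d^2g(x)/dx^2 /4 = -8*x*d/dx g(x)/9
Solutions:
 g(x) = C1 + C2*erfi(4*sqrt(3)*x/9)


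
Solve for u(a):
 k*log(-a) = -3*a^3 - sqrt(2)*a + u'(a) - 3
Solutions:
 u(a) = C1 + 3*a^4/4 + sqrt(2)*a^2/2 + a*k*log(-a) + a*(3 - k)


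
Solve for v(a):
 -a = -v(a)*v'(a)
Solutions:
 v(a) = -sqrt(C1 + a^2)
 v(a) = sqrt(C1 + a^2)


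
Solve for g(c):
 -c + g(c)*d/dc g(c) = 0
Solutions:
 g(c) = -sqrt(C1 + c^2)
 g(c) = sqrt(C1 + c^2)


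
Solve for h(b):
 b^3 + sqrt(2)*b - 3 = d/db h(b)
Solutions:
 h(b) = C1 + b^4/4 + sqrt(2)*b^2/2 - 3*b


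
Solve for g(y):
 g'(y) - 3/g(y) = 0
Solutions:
 g(y) = -sqrt(C1 + 6*y)
 g(y) = sqrt(C1 + 6*y)


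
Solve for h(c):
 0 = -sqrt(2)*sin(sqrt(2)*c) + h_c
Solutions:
 h(c) = C1 - cos(sqrt(2)*c)


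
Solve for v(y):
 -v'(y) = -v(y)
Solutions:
 v(y) = C1*exp(y)


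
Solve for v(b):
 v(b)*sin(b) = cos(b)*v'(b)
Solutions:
 v(b) = C1/cos(b)


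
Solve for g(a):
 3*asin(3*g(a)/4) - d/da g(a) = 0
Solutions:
 Integral(1/asin(3*_y/4), (_y, g(a))) = C1 + 3*a


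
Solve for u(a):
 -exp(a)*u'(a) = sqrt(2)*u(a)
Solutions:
 u(a) = C1*exp(sqrt(2)*exp(-a))


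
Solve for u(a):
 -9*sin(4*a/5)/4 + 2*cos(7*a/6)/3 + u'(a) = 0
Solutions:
 u(a) = C1 - 4*sin(7*a/6)/7 - 45*cos(4*a/5)/16


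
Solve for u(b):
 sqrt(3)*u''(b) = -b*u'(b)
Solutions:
 u(b) = C1 + C2*erf(sqrt(2)*3^(3/4)*b/6)


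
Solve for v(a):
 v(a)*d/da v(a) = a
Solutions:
 v(a) = -sqrt(C1 + a^2)
 v(a) = sqrt(C1 + a^2)


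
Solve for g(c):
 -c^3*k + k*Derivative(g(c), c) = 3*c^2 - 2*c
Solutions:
 g(c) = C1 + c^4/4 + c^3/k - c^2/k


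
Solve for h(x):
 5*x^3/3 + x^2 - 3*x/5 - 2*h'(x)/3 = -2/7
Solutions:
 h(x) = C1 + 5*x^4/8 + x^3/2 - 9*x^2/20 + 3*x/7


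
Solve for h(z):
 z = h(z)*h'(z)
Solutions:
 h(z) = -sqrt(C1 + z^2)
 h(z) = sqrt(C1 + z^2)


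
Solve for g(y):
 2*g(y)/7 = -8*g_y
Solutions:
 g(y) = C1*exp(-y/28)


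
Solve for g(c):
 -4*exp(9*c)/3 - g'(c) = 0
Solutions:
 g(c) = C1 - 4*exp(9*c)/27


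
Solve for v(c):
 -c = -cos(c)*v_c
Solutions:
 v(c) = C1 + Integral(c/cos(c), c)


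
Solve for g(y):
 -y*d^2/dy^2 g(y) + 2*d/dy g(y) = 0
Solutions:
 g(y) = C1 + C2*y^3


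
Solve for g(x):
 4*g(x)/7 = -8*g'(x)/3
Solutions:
 g(x) = C1*exp(-3*x/14)


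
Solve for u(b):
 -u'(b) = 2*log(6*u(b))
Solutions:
 Integral(1/(log(_y) + log(6)), (_y, u(b)))/2 = C1 - b


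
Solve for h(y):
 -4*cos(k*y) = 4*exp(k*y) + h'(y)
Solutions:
 h(y) = C1 - 4*exp(k*y)/k - 4*sin(k*y)/k


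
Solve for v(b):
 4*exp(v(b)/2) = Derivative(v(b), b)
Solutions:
 v(b) = 2*log(-1/(C1 + 4*b)) + 2*log(2)


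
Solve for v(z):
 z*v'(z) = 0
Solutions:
 v(z) = C1


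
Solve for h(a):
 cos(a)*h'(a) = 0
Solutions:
 h(a) = C1


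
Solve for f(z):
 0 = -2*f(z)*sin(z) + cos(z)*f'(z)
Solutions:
 f(z) = C1/cos(z)^2


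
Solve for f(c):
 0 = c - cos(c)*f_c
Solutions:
 f(c) = C1 + Integral(c/cos(c), c)


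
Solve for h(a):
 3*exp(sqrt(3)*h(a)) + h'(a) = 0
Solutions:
 h(a) = sqrt(3)*(2*log(1/(C1 + 3*a)) - log(3))/6


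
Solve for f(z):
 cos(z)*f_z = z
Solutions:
 f(z) = C1 + Integral(z/cos(z), z)


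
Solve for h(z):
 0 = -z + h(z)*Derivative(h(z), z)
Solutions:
 h(z) = -sqrt(C1 + z^2)
 h(z) = sqrt(C1 + z^2)


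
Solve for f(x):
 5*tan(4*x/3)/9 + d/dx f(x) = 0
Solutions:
 f(x) = C1 + 5*log(cos(4*x/3))/12


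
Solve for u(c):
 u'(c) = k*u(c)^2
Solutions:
 u(c) = -1/(C1 + c*k)


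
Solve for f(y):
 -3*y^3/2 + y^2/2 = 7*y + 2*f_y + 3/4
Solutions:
 f(y) = C1 - 3*y^4/16 + y^3/12 - 7*y^2/4 - 3*y/8


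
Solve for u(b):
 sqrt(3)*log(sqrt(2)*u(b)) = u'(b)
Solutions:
 -2*sqrt(3)*Integral(1/(2*log(_y) + log(2)), (_y, u(b)))/3 = C1 - b


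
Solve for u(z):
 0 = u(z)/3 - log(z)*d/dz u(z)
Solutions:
 u(z) = C1*exp(li(z)/3)


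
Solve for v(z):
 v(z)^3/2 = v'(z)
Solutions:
 v(z) = -sqrt(-1/(C1 + z))
 v(z) = sqrt(-1/(C1 + z))


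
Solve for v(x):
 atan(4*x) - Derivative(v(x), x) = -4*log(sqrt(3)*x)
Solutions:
 v(x) = C1 + 4*x*log(x) + x*atan(4*x) - 4*x + 2*x*log(3) - log(16*x^2 + 1)/8


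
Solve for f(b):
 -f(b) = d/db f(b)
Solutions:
 f(b) = C1*exp(-b)


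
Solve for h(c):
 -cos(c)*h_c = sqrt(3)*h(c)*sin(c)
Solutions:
 h(c) = C1*cos(c)^(sqrt(3))


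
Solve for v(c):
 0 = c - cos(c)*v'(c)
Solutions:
 v(c) = C1 + Integral(c/cos(c), c)


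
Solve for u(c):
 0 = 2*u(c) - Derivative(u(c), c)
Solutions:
 u(c) = C1*exp(2*c)


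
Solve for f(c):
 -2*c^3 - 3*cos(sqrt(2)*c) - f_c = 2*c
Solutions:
 f(c) = C1 - c^4/2 - c^2 - 3*sqrt(2)*sin(sqrt(2)*c)/2


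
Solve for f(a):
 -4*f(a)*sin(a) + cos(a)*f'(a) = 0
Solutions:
 f(a) = C1/cos(a)^4


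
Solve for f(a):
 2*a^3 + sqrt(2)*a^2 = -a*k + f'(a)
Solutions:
 f(a) = C1 + a^4/2 + sqrt(2)*a^3/3 + a^2*k/2


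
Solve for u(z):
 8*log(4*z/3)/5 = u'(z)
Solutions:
 u(z) = C1 + 8*z*log(z)/5 - 8*z*log(3)/5 - 8*z/5 + 16*z*log(2)/5


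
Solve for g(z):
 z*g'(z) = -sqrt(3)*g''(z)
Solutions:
 g(z) = C1 + C2*erf(sqrt(2)*3^(3/4)*z/6)


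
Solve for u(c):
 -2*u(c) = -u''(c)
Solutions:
 u(c) = C1*exp(-sqrt(2)*c) + C2*exp(sqrt(2)*c)


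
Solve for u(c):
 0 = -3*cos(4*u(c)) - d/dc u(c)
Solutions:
 u(c) = -asin((C1 + exp(24*c))/(C1 - exp(24*c)))/4 + pi/4
 u(c) = asin((C1 + exp(24*c))/(C1 - exp(24*c)))/4


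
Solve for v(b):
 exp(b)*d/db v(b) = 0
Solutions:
 v(b) = C1


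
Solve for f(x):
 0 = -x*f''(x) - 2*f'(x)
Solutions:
 f(x) = C1 + C2/x


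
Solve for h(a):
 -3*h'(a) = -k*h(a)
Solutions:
 h(a) = C1*exp(a*k/3)


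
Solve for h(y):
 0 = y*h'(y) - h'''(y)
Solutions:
 h(y) = C1 + Integral(C2*airyai(y) + C3*airybi(y), y)


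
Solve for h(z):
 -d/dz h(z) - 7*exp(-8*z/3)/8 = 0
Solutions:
 h(z) = C1 + 21*exp(-8*z/3)/64


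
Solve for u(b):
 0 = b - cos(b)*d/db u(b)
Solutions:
 u(b) = C1 + Integral(b/cos(b), b)


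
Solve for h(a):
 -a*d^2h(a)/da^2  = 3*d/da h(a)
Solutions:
 h(a) = C1 + C2/a^2


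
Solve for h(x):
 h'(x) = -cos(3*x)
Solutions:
 h(x) = C1 - sin(3*x)/3


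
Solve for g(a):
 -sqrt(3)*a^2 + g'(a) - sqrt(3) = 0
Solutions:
 g(a) = C1 + sqrt(3)*a^3/3 + sqrt(3)*a


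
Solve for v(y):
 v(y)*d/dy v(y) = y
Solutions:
 v(y) = -sqrt(C1 + y^2)
 v(y) = sqrt(C1 + y^2)


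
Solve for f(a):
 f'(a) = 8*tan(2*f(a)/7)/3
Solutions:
 f(a) = -7*asin(C1*exp(16*a/21))/2 + 7*pi/2
 f(a) = 7*asin(C1*exp(16*a/21))/2


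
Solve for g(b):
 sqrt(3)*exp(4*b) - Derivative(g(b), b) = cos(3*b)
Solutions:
 g(b) = C1 + sqrt(3)*exp(4*b)/4 - sin(3*b)/3


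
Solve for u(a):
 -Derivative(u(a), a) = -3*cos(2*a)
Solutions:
 u(a) = C1 + 3*sin(2*a)/2


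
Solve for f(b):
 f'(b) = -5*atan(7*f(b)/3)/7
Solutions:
 Integral(1/atan(7*_y/3), (_y, f(b))) = C1 - 5*b/7


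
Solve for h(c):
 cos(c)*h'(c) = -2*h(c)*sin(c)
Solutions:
 h(c) = C1*cos(c)^2


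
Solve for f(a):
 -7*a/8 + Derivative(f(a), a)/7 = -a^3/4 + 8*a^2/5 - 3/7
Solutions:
 f(a) = C1 - 7*a^4/16 + 56*a^3/15 + 49*a^2/16 - 3*a


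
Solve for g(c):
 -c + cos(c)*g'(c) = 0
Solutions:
 g(c) = C1 + Integral(c/cos(c), c)


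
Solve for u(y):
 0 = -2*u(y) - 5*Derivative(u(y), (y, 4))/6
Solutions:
 u(y) = (C1*sin(3^(1/4)*5^(3/4)*y/5) + C2*cos(3^(1/4)*5^(3/4)*y/5))*exp(-3^(1/4)*5^(3/4)*y/5) + (C3*sin(3^(1/4)*5^(3/4)*y/5) + C4*cos(3^(1/4)*5^(3/4)*y/5))*exp(3^(1/4)*5^(3/4)*y/5)


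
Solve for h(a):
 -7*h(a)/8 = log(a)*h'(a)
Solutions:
 h(a) = C1*exp(-7*li(a)/8)


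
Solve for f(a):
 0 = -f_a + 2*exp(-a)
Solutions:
 f(a) = C1 - 2*exp(-a)


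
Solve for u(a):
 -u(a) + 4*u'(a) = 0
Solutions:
 u(a) = C1*exp(a/4)


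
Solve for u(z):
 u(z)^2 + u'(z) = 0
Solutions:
 u(z) = 1/(C1 + z)


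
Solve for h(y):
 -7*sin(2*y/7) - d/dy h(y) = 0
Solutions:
 h(y) = C1 + 49*cos(2*y/7)/2


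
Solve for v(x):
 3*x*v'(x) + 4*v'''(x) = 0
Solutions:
 v(x) = C1 + Integral(C2*airyai(-6^(1/3)*x/2) + C3*airybi(-6^(1/3)*x/2), x)


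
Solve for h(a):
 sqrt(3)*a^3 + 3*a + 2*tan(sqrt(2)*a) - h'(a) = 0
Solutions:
 h(a) = C1 + sqrt(3)*a^4/4 + 3*a^2/2 - sqrt(2)*log(cos(sqrt(2)*a))


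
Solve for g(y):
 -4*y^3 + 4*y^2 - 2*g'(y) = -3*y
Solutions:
 g(y) = C1 - y^4/2 + 2*y^3/3 + 3*y^2/4


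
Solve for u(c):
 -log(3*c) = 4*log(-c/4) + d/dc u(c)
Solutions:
 u(c) = C1 - 5*c*log(c) + c*(-log(3) + 5 + 8*log(2) - 4*I*pi)


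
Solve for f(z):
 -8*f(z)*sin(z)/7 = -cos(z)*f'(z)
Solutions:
 f(z) = C1/cos(z)^(8/7)


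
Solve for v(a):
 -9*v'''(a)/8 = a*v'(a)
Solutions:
 v(a) = C1 + Integral(C2*airyai(-2*3^(1/3)*a/3) + C3*airybi(-2*3^(1/3)*a/3), a)


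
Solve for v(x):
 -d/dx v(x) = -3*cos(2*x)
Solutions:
 v(x) = C1 + 3*sin(2*x)/2


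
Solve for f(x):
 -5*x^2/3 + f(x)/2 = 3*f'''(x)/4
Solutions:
 f(x) = C3*exp(2^(1/3)*3^(2/3)*x/3) + 10*x^2/3 + (C1*sin(2^(1/3)*3^(1/6)*x/2) + C2*cos(2^(1/3)*3^(1/6)*x/2))*exp(-2^(1/3)*3^(2/3)*x/6)


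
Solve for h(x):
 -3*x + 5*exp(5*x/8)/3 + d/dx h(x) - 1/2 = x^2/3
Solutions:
 h(x) = C1 + x^3/9 + 3*x^2/2 + x/2 - 8*exp(5*x/8)/3


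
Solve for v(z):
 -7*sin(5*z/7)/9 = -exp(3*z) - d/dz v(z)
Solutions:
 v(z) = C1 - exp(3*z)/3 - 49*cos(5*z/7)/45


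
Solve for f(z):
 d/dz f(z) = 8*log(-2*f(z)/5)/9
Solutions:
 -9*Integral(1/(log(-_y) - log(5) + log(2)), (_y, f(z)))/8 = C1 - z


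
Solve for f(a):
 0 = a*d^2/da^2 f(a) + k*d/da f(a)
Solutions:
 f(a) = C1 + a^(1 - re(k))*(C2*sin(log(a)*Abs(im(k))) + C3*cos(log(a)*im(k)))


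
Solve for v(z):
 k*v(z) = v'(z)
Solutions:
 v(z) = C1*exp(k*z)


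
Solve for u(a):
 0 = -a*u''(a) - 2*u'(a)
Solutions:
 u(a) = C1 + C2/a


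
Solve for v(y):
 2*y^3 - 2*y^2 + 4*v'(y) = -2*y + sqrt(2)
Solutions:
 v(y) = C1 - y^4/8 + y^3/6 - y^2/4 + sqrt(2)*y/4


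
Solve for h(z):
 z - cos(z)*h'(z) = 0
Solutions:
 h(z) = C1 + Integral(z/cos(z), z)


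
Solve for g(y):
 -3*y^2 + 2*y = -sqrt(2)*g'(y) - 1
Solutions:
 g(y) = C1 + sqrt(2)*y^3/2 - sqrt(2)*y^2/2 - sqrt(2)*y/2


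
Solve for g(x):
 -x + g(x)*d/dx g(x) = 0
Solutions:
 g(x) = -sqrt(C1 + x^2)
 g(x) = sqrt(C1 + x^2)


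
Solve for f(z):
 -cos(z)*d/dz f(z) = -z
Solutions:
 f(z) = C1 + Integral(z/cos(z), z)


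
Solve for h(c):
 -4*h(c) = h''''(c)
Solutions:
 h(c) = (C1*sin(c) + C2*cos(c))*exp(-c) + (C3*sin(c) + C4*cos(c))*exp(c)


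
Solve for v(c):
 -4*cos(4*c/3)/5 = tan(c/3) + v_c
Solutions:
 v(c) = C1 + 3*log(cos(c/3)) - 3*sin(4*c/3)/5


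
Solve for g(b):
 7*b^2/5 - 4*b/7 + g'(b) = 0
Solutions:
 g(b) = C1 - 7*b^3/15 + 2*b^2/7


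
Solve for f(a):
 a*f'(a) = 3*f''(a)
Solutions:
 f(a) = C1 + C2*erfi(sqrt(6)*a/6)


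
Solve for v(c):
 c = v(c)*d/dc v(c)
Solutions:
 v(c) = -sqrt(C1 + c^2)
 v(c) = sqrt(C1 + c^2)


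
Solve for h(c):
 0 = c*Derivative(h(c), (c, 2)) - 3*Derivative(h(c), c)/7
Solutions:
 h(c) = C1 + C2*c^(10/7)


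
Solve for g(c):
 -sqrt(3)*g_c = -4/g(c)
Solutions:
 g(c) = -sqrt(C1 + 24*sqrt(3)*c)/3
 g(c) = sqrt(C1 + 24*sqrt(3)*c)/3


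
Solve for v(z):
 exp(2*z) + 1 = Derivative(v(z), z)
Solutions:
 v(z) = C1 + z + exp(2*z)/2


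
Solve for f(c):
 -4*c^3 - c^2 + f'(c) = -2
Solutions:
 f(c) = C1 + c^4 + c^3/3 - 2*c


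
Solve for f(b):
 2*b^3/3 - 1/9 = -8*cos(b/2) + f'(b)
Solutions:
 f(b) = C1 + b^4/6 - b/9 + 16*sin(b/2)


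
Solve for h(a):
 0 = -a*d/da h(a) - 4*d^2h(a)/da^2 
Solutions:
 h(a) = C1 + C2*erf(sqrt(2)*a/4)


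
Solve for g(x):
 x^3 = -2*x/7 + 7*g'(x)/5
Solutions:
 g(x) = C1 + 5*x^4/28 + 5*x^2/49


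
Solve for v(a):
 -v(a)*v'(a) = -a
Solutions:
 v(a) = -sqrt(C1 + a^2)
 v(a) = sqrt(C1 + a^2)


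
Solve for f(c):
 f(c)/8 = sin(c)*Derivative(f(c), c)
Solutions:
 f(c) = C1*(cos(c) - 1)^(1/16)/(cos(c) + 1)^(1/16)


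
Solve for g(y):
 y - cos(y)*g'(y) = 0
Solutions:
 g(y) = C1 + Integral(y/cos(y), y)


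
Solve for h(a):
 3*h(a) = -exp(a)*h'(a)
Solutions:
 h(a) = C1*exp(3*exp(-a))


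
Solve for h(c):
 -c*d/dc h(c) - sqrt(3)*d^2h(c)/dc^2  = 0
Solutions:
 h(c) = C1 + C2*erf(sqrt(2)*3^(3/4)*c/6)


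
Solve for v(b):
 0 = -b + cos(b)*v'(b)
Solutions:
 v(b) = C1 + Integral(b/cos(b), b)


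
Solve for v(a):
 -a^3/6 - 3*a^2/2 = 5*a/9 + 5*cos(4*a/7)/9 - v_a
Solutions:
 v(a) = C1 + a^4/24 + a^3/2 + 5*a^2/18 + 35*sin(4*a/7)/36


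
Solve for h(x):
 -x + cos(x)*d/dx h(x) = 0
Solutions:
 h(x) = C1 + Integral(x/cos(x), x)


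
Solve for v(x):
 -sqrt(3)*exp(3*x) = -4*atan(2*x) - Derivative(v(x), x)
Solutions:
 v(x) = C1 - 4*x*atan(2*x) + sqrt(3)*exp(3*x)/3 + log(4*x^2 + 1)


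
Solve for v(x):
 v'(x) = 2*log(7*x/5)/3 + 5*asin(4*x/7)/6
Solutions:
 v(x) = C1 + 2*x*log(x)/3 + 5*x*asin(4*x/7)/6 - 2*x*log(5)/3 - 2*x/3 + 2*x*log(7)/3 + 5*sqrt(49 - 16*x^2)/24


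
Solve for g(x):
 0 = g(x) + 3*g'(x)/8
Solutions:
 g(x) = C1*exp(-8*x/3)


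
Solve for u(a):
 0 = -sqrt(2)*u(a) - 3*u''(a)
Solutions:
 u(a) = C1*sin(2^(1/4)*sqrt(3)*a/3) + C2*cos(2^(1/4)*sqrt(3)*a/3)


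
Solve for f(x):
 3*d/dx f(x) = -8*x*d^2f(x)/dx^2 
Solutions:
 f(x) = C1 + C2*x^(5/8)


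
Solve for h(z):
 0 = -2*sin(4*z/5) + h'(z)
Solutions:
 h(z) = C1 - 5*cos(4*z/5)/2


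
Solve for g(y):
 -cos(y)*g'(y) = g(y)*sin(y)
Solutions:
 g(y) = C1*cos(y)


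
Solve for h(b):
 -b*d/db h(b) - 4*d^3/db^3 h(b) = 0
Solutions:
 h(b) = C1 + Integral(C2*airyai(-2^(1/3)*b/2) + C3*airybi(-2^(1/3)*b/2), b)


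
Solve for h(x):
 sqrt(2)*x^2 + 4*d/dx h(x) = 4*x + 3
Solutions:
 h(x) = C1 - sqrt(2)*x^3/12 + x^2/2 + 3*x/4


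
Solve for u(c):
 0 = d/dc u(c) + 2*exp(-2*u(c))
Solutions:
 u(c) = log(-sqrt(C1 - 4*c))
 u(c) = log(C1 - 4*c)/2


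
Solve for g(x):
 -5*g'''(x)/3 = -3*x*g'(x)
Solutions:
 g(x) = C1 + Integral(C2*airyai(15^(2/3)*x/5) + C3*airybi(15^(2/3)*x/5), x)


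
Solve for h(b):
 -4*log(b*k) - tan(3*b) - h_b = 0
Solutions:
 h(b) = C1 - 4*b*log(b*k) + 4*b + log(cos(3*b))/3


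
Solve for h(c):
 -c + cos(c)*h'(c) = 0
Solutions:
 h(c) = C1 + Integral(c/cos(c), c)


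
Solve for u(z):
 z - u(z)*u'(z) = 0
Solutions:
 u(z) = -sqrt(C1 + z^2)
 u(z) = sqrt(C1 + z^2)


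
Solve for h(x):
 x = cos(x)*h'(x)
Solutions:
 h(x) = C1 + Integral(x/cos(x), x)


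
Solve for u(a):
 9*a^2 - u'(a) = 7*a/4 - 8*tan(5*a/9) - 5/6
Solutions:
 u(a) = C1 + 3*a^3 - 7*a^2/8 + 5*a/6 - 72*log(cos(5*a/9))/5


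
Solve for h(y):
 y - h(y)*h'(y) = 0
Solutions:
 h(y) = -sqrt(C1 + y^2)
 h(y) = sqrt(C1 + y^2)


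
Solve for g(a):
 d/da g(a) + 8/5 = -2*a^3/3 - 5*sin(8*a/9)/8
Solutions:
 g(a) = C1 - a^4/6 - 8*a/5 + 45*cos(8*a/9)/64


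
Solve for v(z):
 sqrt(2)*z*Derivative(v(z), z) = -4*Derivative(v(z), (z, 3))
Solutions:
 v(z) = C1 + Integral(C2*airyai(-sqrt(2)*z/2) + C3*airybi(-sqrt(2)*z/2), z)


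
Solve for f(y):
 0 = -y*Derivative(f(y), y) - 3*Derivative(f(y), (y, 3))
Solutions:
 f(y) = C1 + Integral(C2*airyai(-3^(2/3)*y/3) + C3*airybi(-3^(2/3)*y/3), y)


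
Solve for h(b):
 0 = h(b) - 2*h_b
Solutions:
 h(b) = C1*exp(b/2)


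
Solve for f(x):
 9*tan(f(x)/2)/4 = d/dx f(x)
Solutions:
 f(x) = -2*asin(C1*exp(9*x/8)) + 2*pi
 f(x) = 2*asin(C1*exp(9*x/8))


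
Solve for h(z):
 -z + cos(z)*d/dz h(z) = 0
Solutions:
 h(z) = C1 + Integral(z/cos(z), z)


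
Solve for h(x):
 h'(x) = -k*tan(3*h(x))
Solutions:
 h(x) = -asin(C1*exp(-3*k*x))/3 + pi/3
 h(x) = asin(C1*exp(-3*k*x))/3


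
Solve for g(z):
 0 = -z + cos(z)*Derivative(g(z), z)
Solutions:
 g(z) = C1 + Integral(z/cos(z), z)


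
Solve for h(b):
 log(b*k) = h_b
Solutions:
 h(b) = C1 + b*log(b*k) - b


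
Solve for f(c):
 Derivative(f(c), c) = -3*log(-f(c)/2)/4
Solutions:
 4*Integral(1/(log(-_y) - log(2)), (_y, f(c)))/3 = C1 - c


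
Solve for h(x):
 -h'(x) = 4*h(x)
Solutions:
 h(x) = C1*exp(-4*x)


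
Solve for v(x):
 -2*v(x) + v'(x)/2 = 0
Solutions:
 v(x) = C1*exp(4*x)


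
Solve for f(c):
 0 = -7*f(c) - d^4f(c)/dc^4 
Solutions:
 f(c) = (C1*sin(sqrt(2)*7^(1/4)*c/2) + C2*cos(sqrt(2)*7^(1/4)*c/2))*exp(-sqrt(2)*7^(1/4)*c/2) + (C3*sin(sqrt(2)*7^(1/4)*c/2) + C4*cos(sqrt(2)*7^(1/4)*c/2))*exp(sqrt(2)*7^(1/4)*c/2)


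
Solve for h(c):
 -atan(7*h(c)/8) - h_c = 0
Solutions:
 Integral(1/atan(7*_y/8), (_y, h(c))) = C1 - c


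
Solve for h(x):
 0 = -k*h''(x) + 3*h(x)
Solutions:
 h(x) = C1*exp(-sqrt(3)*x*sqrt(1/k)) + C2*exp(sqrt(3)*x*sqrt(1/k))


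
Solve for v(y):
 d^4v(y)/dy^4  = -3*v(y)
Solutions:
 v(y) = (C1*sin(sqrt(2)*3^(1/4)*y/2) + C2*cos(sqrt(2)*3^(1/4)*y/2))*exp(-sqrt(2)*3^(1/4)*y/2) + (C3*sin(sqrt(2)*3^(1/4)*y/2) + C4*cos(sqrt(2)*3^(1/4)*y/2))*exp(sqrt(2)*3^(1/4)*y/2)


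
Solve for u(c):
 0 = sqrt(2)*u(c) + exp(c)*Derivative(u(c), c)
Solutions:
 u(c) = C1*exp(sqrt(2)*exp(-c))


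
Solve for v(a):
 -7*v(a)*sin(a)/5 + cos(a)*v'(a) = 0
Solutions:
 v(a) = C1/cos(a)^(7/5)


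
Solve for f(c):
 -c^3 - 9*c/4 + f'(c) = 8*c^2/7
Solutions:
 f(c) = C1 + c^4/4 + 8*c^3/21 + 9*c^2/8


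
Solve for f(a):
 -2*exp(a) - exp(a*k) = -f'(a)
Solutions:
 f(a) = C1 + 2*exp(a) + exp(a*k)/k


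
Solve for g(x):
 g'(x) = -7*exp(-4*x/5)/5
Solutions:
 g(x) = C1 + 7*exp(-4*x/5)/4


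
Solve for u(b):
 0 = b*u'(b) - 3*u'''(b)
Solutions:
 u(b) = C1 + Integral(C2*airyai(3^(2/3)*b/3) + C3*airybi(3^(2/3)*b/3), b)


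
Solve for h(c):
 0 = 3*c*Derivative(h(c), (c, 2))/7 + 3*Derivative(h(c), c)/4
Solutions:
 h(c) = C1 + C2/c^(3/4)


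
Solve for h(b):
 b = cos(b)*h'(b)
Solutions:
 h(b) = C1 + Integral(b/cos(b), b)


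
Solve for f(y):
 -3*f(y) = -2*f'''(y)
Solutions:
 f(y) = C3*exp(2^(2/3)*3^(1/3)*y/2) + (C1*sin(2^(2/3)*3^(5/6)*y/4) + C2*cos(2^(2/3)*3^(5/6)*y/4))*exp(-2^(2/3)*3^(1/3)*y/4)


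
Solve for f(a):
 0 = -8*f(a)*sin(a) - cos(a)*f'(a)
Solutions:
 f(a) = C1*cos(a)^8


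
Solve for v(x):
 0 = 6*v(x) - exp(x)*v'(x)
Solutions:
 v(x) = C1*exp(-6*exp(-x))


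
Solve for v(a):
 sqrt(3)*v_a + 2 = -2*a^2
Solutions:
 v(a) = C1 - 2*sqrt(3)*a^3/9 - 2*sqrt(3)*a/3


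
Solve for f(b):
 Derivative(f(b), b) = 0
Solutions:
 f(b) = C1


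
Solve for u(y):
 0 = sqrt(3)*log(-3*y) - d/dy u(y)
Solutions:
 u(y) = C1 + sqrt(3)*y*log(-y) + sqrt(3)*y*(-1 + log(3))


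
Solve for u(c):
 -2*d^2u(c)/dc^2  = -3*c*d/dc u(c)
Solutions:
 u(c) = C1 + C2*erfi(sqrt(3)*c/2)


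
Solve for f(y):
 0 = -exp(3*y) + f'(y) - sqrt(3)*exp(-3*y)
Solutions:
 f(y) = C1 + exp(3*y)/3 - sqrt(3)*exp(-3*y)/3


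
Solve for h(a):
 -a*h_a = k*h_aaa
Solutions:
 h(a) = C1 + Integral(C2*airyai(a*(-1/k)^(1/3)) + C3*airybi(a*(-1/k)^(1/3)), a)


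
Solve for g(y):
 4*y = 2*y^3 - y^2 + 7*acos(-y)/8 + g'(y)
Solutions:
 g(y) = C1 - y^4/2 + y^3/3 + 2*y^2 - 7*y*acos(-y)/8 - 7*sqrt(1 - y^2)/8


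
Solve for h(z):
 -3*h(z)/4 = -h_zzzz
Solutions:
 h(z) = C1*exp(-sqrt(2)*3^(1/4)*z/2) + C2*exp(sqrt(2)*3^(1/4)*z/2) + C3*sin(sqrt(2)*3^(1/4)*z/2) + C4*cos(sqrt(2)*3^(1/4)*z/2)


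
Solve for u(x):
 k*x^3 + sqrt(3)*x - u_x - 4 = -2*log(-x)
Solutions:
 u(x) = C1 + k*x^4/4 + sqrt(3)*x^2/2 + 2*x*log(-x) - 6*x


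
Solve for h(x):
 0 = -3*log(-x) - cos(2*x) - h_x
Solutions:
 h(x) = C1 - 3*x*log(-x) + 3*x - sin(2*x)/2


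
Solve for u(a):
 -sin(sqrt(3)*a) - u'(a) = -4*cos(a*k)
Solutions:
 u(a) = C1 + sqrt(3)*cos(sqrt(3)*a)/3 + 4*sin(a*k)/k


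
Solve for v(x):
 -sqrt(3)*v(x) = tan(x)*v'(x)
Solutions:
 v(x) = C1/sin(x)^(sqrt(3))


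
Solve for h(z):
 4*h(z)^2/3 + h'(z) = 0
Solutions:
 h(z) = 3/(C1 + 4*z)


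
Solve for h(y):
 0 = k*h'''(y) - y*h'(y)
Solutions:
 h(y) = C1 + Integral(C2*airyai(y*(1/k)^(1/3)) + C3*airybi(y*(1/k)^(1/3)), y)


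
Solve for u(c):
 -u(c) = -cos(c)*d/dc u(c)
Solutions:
 u(c) = C1*sqrt(sin(c) + 1)/sqrt(sin(c) - 1)


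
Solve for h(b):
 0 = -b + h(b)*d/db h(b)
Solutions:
 h(b) = -sqrt(C1 + b^2)
 h(b) = sqrt(C1 + b^2)


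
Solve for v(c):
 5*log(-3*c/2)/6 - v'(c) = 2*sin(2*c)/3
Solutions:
 v(c) = C1 + 5*c*log(-c)/6 - 5*c/6 - 5*c*log(2)/6 + 5*c*log(3)/6 + cos(2*c)/3


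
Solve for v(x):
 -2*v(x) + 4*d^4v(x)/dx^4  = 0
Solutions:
 v(x) = C1*exp(-2^(3/4)*x/2) + C2*exp(2^(3/4)*x/2) + C3*sin(2^(3/4)*x/2) + C4*cos(2^(3/4)*x/2)


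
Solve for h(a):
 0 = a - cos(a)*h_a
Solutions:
 h(a) = C1 + Integral(a/cos(a), a)


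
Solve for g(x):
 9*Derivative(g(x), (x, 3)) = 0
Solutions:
 g(x) = C1 + C2*x + C3*x^2


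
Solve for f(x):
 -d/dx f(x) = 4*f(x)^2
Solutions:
 f(x) = 1/(C1 + 4*x)


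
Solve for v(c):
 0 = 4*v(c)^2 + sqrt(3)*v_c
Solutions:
 v(c) = 3/(C1 + 4*sqrt(3)*c)


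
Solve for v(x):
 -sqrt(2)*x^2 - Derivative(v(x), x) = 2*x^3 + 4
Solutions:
 v(x) = C1 - x^4/2 - sqrt(2)*x^3/3 - 4*x


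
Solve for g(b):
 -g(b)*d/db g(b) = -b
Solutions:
 g(b) = -sqrt(C1 + b^2)
 g(b) = sqrt(C1 + b^2)


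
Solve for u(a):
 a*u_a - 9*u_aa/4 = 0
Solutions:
 u(a) = C1 + C2*erfi(sqrt(2)*a/3)


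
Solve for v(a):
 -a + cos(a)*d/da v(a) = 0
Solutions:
 v(a) = C1 + Integral(a/cos(a), a)


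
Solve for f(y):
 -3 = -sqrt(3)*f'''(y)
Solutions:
 f(y) = C1 + C2*y + C3*y^2 + sqrt(3)*y^3/6


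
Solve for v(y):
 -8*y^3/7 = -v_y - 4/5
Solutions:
 v(y) = C1 + 2*y^4/7 - 4*y/5


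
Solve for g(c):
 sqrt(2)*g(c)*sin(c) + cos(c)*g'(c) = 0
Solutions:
 g(c) = C1*cos(c)^(sqrt(2))


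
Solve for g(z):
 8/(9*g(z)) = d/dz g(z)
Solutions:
 g(z) = -sqrt(C1 + 16*z)/3
 g(z) = sqrt(C1 + 16*z)/3


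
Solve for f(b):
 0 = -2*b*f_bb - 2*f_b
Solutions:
 f(b) = C1 + C2*log(b)


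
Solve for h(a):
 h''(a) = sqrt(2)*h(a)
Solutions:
 h(a) = C1*exp(-2^(1/4)*a) + C2*exp(2^(1/4)*a)


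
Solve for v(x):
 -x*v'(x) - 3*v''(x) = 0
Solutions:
 v(x) = C1 + C2*erf(sqrt(6)*x/6)


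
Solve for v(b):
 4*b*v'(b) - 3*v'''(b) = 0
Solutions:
 v(b) = C1 + Integral(C2*airyai(6^(2/3)*b/3) + C3*airybi(6^(2/3)*b/3), b)


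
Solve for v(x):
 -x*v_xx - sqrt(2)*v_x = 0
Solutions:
 v(x) = C1 + C2*x^(1 - sqrt(2))


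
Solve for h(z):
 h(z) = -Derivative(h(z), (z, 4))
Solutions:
 h(z) = (C1*sin(sqrt(2)*z/2) + C2*cos(sqrt(2)*z/2))*exp(-sqrt(2)*z/2) + (C3*sin(sqrt(2)*z/2) + C4*cos(sqrt(2)*z/2))*exp(sqrt(2)*z/2)


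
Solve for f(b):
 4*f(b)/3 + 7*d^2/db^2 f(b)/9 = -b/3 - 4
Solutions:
 f(b) = C1*sin(2*sqrt(21)*b/7) + C2*cos(2*sqrt(21)*b/7) - b/4 - 3


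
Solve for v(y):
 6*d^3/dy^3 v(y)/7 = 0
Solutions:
 v(y) = C1 + C2*y + C3*y^2


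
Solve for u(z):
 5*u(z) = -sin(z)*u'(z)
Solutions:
 u(z) = C1*sqrt(cos(z) + 1)*(cos(z)^2 + 2*cos(z) + 1)/(sqrt(cos(z) - 1)*(cos(z)^2 - 2*cos(z) + 1))


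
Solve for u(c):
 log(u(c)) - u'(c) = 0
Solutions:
 li(u(c)) = C1 + c


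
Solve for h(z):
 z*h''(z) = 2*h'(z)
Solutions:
 h(z) = C1 + C2*z^3


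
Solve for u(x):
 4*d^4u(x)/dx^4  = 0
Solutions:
 u(x) = C1 + C2*x + C3*x^2 + C4*x^3


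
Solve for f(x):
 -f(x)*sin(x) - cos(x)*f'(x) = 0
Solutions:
 f(x) = C1*cos(x)


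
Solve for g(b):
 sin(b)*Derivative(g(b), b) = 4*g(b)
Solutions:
 g(b) = C1*(cos(b)^2 - 2*cos(b) + 1)/(cos(b)^2 + 2*cos(b) + 1)


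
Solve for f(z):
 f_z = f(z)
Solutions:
 f(z) = C1*exp(z)


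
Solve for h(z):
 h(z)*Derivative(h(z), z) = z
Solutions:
 h(z) = -sqrt(C1 + z^2)
 h(z) = sqrt(C1 + z^2)


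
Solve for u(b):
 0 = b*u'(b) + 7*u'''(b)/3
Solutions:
 u(b) = C1 + Integral(C2*airyai(-3^(1/3)*7^(2/3)*b/7) + C3*airybi(-3^(1/3)*7^(2/3)*b/7), b)


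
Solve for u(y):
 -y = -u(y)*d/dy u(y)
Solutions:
 u(y) = -sqrt(C1 + y^2)
 u(y) = sqrt(C1 + y^2)


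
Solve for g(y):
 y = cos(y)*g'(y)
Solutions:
 g(y) = C1 + Integral(y/cos(y), y)


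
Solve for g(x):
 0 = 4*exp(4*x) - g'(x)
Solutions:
 g(x) = C1 + exp(4*x)


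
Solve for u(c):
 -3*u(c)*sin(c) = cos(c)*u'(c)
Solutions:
 u(c) = C1*cos(c)^3


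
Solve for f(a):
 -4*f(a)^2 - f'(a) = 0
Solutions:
 f(a) = 1/(C1 + 4*a)


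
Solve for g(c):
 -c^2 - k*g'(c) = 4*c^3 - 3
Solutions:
 g(c) = C1 - c^4/k - c^3/(3*k) + 3*c/k


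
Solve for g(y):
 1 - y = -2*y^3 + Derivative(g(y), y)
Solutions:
 g(y) = C1 + y^4/2 - y^2/2 + y


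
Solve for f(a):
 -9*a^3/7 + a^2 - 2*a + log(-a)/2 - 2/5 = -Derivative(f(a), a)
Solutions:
 f(a) = C1 + 9*a^4/28 - a^3/3 + a^2 - a*log(-a)/2 + 9*a/10


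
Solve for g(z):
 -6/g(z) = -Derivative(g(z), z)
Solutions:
 g(z) = -sqrt(C1 + 12*z)
 g(z) = sqrt(C1 + 12*z)


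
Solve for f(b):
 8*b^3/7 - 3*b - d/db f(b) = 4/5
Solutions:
 f(b) = C1 + 2*b^4/7 - 3*b^2/2 - 4*b/5


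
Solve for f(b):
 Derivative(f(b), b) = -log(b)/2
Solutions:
 f(b) = C1 - b*log(b)/2 + b/2


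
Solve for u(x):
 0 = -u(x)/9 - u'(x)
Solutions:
 u(x) = C1*exp(-x/9)


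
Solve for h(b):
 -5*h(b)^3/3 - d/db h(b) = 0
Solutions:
 h(b) = -sqrt(6)*sqrt(-1/(C1 - 5*b))/2
 h(b) = sqrt(6)*sqrt(-1/(C1 - 5*b))/2


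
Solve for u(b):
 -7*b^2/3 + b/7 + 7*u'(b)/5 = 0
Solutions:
 u(b) = C1 + 5*b^3/9 - 5*b^2/98


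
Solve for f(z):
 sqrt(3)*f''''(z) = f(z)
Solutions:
 f(z) = C1*exp(-3^(7/8)*z/3) + C2*exp(3^(7/8)*z/3) + C3*sin(3^(7/8)*z/3) + C4*cos(3^(7/8)*z/3)


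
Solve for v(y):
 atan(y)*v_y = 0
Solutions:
 v(y) = C1


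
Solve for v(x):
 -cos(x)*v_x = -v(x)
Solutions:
 v(x) = C1*sqrt(sin(x) + 1)/sqrt(sin(x) - 1)


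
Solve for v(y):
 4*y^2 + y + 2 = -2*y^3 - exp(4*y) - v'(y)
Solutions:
 v(y) = C1 - y^4/2 - 4*y^3/3 - y^2/2 - 2*y - exp(4*y)/4


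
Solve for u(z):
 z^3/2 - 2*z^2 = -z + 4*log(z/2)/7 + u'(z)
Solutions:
 u(z) = C1 + z^4/8 - 2*z^3/3 + z^2/2 - 4*z*log(z)/7 + 4*z*log(2)/7 + 4*z/7


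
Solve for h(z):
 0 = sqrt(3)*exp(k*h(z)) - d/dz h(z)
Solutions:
 h(z) = Piecewise((log(-1/(C1*k + sqrt(3)*k*z))/k, Ne(k, 0)), (nan, True))
 h(z) = Piecewise((C1 + sqrt(3)*z, Eq(k, 0)), (nan, True))


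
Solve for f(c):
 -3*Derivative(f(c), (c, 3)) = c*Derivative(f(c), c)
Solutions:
 f(c) = C1 + Integral(C2*airyai(-3^(2/3)*c/3) + C3*airybi(-3^(2/3)*c/3), c)


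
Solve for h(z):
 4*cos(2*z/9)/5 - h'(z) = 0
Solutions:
 h(z) = C1 + 18*sin(2*z/9)/5


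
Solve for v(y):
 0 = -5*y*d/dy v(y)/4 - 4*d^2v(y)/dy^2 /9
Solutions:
 v(y) = C1 + C2*erf(3*sqrt(10)*y/8)


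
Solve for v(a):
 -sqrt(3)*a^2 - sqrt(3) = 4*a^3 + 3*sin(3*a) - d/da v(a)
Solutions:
 v(a) = C1 + a^4 + sqrt(3)*a^3/3 + sqrt(3)*a - cos(3*a)


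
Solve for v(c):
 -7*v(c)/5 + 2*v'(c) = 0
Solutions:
 v(c) = C1*exp(7*c/10)


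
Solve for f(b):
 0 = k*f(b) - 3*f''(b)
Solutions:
 f(b) = C1*exp(-sqrt(3)*b*sqrt(k)/3) + C2*exp(sqrt(3)*b*sqrt(k)/3)


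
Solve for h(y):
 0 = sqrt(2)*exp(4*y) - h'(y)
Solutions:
 h(y) = C1 + sqrt(2)*exp(4*y)/4


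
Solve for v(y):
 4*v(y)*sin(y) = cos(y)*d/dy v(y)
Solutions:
 v(y) = C1/cos(y)^4


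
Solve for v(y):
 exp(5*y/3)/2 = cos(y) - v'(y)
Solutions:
 v(y) = C1 - 3*exp(5*y/3)/10 + sin(y)


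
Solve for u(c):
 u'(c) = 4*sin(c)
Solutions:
 u(c) = C1 - 4*cos(c)


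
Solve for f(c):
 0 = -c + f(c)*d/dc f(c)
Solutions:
 f(c) = -sqrt(C1 + c^2)
 f(c) = sqrt(C1 + c^2)


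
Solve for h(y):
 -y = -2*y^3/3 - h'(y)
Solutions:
 h(y) = C1 - y^4/6 + y^2/2


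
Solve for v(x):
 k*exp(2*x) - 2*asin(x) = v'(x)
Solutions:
 v(x) = C1 + k*exp(2*x)/2 - 2*x*asin(x) - 2*sqrt(1 - x^2)


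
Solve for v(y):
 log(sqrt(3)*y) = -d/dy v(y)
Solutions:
 v(y) = C1 - y*log(y) - y*log(3)/2 + y


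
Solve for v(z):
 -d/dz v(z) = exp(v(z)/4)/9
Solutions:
 v(z) = 4*log(1/(C1 + z)) + 8*log(6)


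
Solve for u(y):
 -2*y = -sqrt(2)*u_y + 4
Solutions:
 u(y) = C1 + sqrt(2)*y^2/2 + 2*sqrt(2)*y


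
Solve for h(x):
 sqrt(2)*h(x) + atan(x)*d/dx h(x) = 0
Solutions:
 h(x) = C1*exp(-sqrt(2)*Integral(1/atan(x), x))


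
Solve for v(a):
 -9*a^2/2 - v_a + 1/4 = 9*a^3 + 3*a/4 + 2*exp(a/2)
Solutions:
 v(a) = C1 - 9*a^4/4 - 3*a^3/2 - 3*a^2/8 + a/4 - 4*exp(a/2)


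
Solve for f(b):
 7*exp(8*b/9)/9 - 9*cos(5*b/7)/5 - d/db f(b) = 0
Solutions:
 f(b) = C1 + 7*exp(8*b/9)/8 - 63*sin(5*b/7)/25


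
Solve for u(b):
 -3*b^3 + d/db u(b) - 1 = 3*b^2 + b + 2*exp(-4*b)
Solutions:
 u(b) = C1 + 3*b^4/4 + b^3 + b^2/2 + b - exp(-4*b)/2


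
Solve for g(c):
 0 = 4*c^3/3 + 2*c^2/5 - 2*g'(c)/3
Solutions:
 g(c) = C1 + c^4/2 + c^3/5


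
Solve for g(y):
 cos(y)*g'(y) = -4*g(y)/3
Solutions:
 g(y) = C1*(sin(y) - 1)^(2/3)/(sin(y) + 1)^(2/3)


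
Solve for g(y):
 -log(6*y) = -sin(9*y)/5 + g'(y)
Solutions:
 g(y) = C1 - y*log(y) - y*log(6) + y - cos(9*y)/45


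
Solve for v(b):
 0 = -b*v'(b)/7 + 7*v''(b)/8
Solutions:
 v(b) = C1 + C2*erfi(2*b/7)


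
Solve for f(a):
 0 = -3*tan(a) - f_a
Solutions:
 f(a) = C1 + 3*log(cos(a))


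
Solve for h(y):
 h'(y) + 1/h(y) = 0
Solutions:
 h(y) = -sqrt(C1 - 2*y)
 h(y) = sqrt(C1 - 2*y)


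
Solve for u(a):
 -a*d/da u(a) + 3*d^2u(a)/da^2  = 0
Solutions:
 u(a) = C1 + C2*erfi(sqrt(6)*a/6)


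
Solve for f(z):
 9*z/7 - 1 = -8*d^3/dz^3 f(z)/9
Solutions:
 f(z) = C1 + C2*z + C3*z^2 - 27*z^4/448 + 3*z^3/16


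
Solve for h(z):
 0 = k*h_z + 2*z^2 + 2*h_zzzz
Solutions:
 h(z) = C1 + C2*exp(2^(2/3)*z*(-k)^(1/3)/2) + C3*exp(2^(2/3)*z*(-k)^(1/3)*(-1 + sqrt(3)*I)/4) + C4*exp(-2^(2/3)*z*(-k)^(1/3)*(1 + sqrt(3)*I)/4) - 2*z^3/(3*k)


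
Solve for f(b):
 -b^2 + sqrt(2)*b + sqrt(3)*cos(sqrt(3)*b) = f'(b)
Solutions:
 f(b) = C1 - b^3/3 + sqrt(2)*b^2/2 + sin(sqrt(3)*b)


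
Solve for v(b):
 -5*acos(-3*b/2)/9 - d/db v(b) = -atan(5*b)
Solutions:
 v(b) = C1 - 5*b*acos(-3*b/2)/9 + b*atan(5*b) - 5*sqrt(4 - 9*b^2)/27 - log(25*b^2 + 1)/10


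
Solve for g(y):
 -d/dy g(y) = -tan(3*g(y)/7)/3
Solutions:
 g(y) = -7*asin(C1*exp(y/7))/3 + 7*pi/3
 g(y) = 7*asin(C1*exp(y/7))/3


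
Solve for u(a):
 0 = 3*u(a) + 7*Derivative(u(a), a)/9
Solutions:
 u(a) = C1*exp(-27*a/7)


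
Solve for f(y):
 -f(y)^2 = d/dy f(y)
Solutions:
 f(y) = 1/(C1 + y)


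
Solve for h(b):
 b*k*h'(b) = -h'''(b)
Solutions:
 h(b) = C1 + Integral(C2*airyai(b*(-k)^(1/3)) + C3*airybi(b*(-k)^(1/3)), b)


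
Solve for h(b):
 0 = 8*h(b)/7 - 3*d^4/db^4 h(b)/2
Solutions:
 h(b) = C1*exp(-2*21^(3/4)*b/21) + C2*exp(2*21^(3/4)*b/21) + C3*sin(2*21^(3/4)*b/21) + C4*cos(2*21^(3/4)*b/21)


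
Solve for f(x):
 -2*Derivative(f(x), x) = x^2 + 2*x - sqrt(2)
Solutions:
 f(x) = C1 - x^3/6 - x^2/2 + sqrt(2)*x/2


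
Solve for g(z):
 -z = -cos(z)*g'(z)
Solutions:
 g(z) = C1 + Integral(z/cos(z), z)


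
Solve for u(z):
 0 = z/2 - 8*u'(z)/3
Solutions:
 u(z) = C1 + 3*z^2/32


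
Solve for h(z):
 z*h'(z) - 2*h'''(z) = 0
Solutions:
 h(z) = C1 + Integral(C2*airyai(2^(2/3)*z/2) + C3*airybi(2^(2/3)*z/2), z)


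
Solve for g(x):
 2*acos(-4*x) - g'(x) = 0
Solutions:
 g(x) = C1 + 2*x*acos(-4*x) + sqrt(1 - 16*x^2)/2


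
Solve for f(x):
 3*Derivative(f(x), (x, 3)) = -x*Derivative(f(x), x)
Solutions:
 f(x) = C1 + Integral(C2*airyai(-3^(2/3)*x/3) + C3*airybi(-3^(2/3)*x/3), x)


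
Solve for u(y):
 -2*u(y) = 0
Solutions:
 u(y) = 0


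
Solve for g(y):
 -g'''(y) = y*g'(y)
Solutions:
 g(y) = C1 + Integral(C2*airyai(-y) + C3*airybi(-y), y)


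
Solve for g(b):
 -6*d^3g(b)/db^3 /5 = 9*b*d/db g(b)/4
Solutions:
 g(b) = C1 + Integral(C2*airyai(-15^(1/3)*b/2) + C3*airybi(-15^(1/3)*b/2), b)


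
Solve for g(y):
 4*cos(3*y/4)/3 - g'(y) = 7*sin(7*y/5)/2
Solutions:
 g(y) = C1 + 16*sin(3*y/4)/9 + 5*cos(7*y/5)/2


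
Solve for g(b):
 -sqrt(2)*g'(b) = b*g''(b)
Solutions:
 g(b) = C1 + C2*b^(1 - sqrt(2))


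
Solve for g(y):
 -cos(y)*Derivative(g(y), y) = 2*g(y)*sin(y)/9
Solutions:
 g(y) = C1*cos(y)^(2/9)


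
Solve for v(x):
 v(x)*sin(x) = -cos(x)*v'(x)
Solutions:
 v(x) = C1*cos(x)


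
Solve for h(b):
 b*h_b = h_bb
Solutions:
 h(b) = C1 + C2*erfi(sqrt(2)*b/2)


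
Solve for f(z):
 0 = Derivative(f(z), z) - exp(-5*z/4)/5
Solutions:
 f(z) = C1 - 4*exp(-5*z/4)/25


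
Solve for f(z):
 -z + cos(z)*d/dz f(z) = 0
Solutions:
 f(z) = C1 + Integral(z/cos(z), z)


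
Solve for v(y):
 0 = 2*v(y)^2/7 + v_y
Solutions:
 v(y) = 7/(C1 + 2*y)


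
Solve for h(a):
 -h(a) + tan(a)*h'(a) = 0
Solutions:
 h(a) = C1*sin(a)


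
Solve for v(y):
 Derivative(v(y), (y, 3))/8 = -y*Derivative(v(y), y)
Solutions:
 v(y) = C1 + Integral(C2*airyai(-2*y) + C3*airybi(-2*y), y)


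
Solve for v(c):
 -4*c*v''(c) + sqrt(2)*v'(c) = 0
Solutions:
 v(c) = C1 + C2*c^(sqrt(2)/4 + 1)


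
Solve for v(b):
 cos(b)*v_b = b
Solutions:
 v(b) = C1 + Integral(b/cos(b), b)


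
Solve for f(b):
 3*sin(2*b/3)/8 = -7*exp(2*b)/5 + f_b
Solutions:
 f(b) = C1 + 7*exp(2*b)/10 - 9*cos(2*b/3)/16


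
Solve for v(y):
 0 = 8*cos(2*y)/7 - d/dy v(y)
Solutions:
 v(y) = C1 + 4*sin(2*y)/7


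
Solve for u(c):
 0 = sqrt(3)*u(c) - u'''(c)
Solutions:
 u(c) = C3*exp(3^(1/6)*c) + (C1*sin(3^(2/3)*c/2) + C2*cos(3^(2/3)*c/2))*exp(-3^(1/6)*c/2)


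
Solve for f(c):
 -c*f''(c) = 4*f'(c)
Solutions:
 f(c) = C1 + C2/c^3


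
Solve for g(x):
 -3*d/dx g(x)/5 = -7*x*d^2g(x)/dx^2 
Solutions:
 g(x) = C1 + C2*x^(38/35)


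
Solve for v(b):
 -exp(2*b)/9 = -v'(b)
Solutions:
 v(b) = C1 + exp(2*b)/18


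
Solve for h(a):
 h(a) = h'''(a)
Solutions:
 h(a) = C3*exp(a) + (C1*sin(sqrt(3)*a/2) + C2*cos(sqrt(3)*a/2))*exp(-a/2)


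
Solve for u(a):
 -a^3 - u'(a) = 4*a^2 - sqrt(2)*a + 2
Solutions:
 u(a) = C1 - a^4/4 - 4*a^3/3 + sqrt(2)*a^2/2 - 2*a


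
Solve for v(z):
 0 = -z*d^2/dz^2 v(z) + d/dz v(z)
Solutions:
 v(z) = C1 + C2*z^2


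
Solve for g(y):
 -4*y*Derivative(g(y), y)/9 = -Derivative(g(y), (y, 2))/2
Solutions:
 g(y) = C1 + C2*erfi(2*y/3)


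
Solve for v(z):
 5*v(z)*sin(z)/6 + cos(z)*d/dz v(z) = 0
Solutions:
 v(z) = C1*cos(z)^(5/6)


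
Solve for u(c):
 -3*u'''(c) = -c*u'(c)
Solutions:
 u(c) = C1 + Integral(C2*airyai(3^(2/3)*c/3) + C3*airybi(3^(2/3)*c/3), c)


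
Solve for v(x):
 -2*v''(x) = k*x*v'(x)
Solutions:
 v(x) = Piecewise((-sqrt(pi)*C1*erf(sqrt(k)*x/2)/sqrt(k) - C2, (k > 0) | (k < 0)), (-C1*x - C2, True))


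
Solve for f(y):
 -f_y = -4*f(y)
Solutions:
 f(y) = C1*exp(4*y)


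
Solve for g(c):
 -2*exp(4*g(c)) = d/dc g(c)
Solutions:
 g(c) = log(-I*(1/(C1 + 8*c))^(1/4))
 g(c) = log(I*(1/(C1 + 8*c))^(1/4))
 g(c) = log(-(1/(C1 + 8*c))^(1/4))
 g(c) = log(1/(C1 + 8*c))/4


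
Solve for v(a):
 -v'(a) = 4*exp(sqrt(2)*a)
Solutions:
 v(a) = C1 - 2*sqrt(2)*exp(sqrt(2)*a)


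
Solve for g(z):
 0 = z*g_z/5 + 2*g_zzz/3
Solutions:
 g(z) = C1 + Integral(C2*airyai(-10^(2/3)*3^(1/3)*z/10) + C3*airybi(-10^(2/3)*3^(1/3)*z/10), z)


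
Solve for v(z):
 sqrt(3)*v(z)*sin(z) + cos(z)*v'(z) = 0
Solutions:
 v(z) = C1*cos(z)^(sqrt(3))


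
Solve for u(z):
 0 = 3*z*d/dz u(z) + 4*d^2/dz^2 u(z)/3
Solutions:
 u(z) = C1 + C2*erf(3*sqrt(2)*z/4)


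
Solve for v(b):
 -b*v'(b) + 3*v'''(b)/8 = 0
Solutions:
 v(b) = C1 + Integral(C2*airyai(2*3^(2/3)*b/3) + C3*airybi(2*3^(2/3)*b/3), b)


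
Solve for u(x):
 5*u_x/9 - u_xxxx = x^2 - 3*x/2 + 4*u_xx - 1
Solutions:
 u(x) = C1 + C2*exp(-x*(-8*18^(1/3)/(5 + sqrt(793))^(1/3) + 12^(1/3)*(5 + sqrt(793))^(1/3))/12)*sin(2^(1/3)*3^(1/6)*x*(2/(5 + sqrt(793))^(1/3) + 2^(1/3)*3^(2/3)*(5 + sqrt(793))^(1/3)/12)) + C3*exp(-x*(-8*18^(1/3)/(5 + sqrt(793))^(1/3) + 12^(1/3)*(5 + sqrt(793))^(1/3))/12)*cos(2^(1/3)*3^(1/6)*x*(2/(5 + sqrt(793))^(1/3) + 2^(1/3)*3^(2/3)*(5 + sqrt(793))^(1/3)/12)) + C4*exp(x*(-8*18^(1/3)/(5 + sqrt(793))^(1/3) + 12^(1/3)*(5 + sqrt(793))^(1/3))/6) + 3*x^3/5 + 1161*x^2/100 + 20673*x/125


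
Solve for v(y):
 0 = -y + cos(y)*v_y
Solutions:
 v(y) = C1 + Integral(y/cos(y), y)


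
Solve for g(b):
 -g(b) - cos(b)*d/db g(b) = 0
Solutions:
 g(b) = C1*sqrt(sin(b) - 1)/sqrt(sin(b) + 1)
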